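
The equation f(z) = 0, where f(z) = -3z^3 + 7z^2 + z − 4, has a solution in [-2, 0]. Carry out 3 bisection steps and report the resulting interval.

f(-1) = 5 > 0, so the root lies in [-1, 0]
f(-0.5) = -2.375 < 0, so the root lies in [-1, -0.5]
f(-0.75) = 0.453125 > 0, so the root lies in [-0.75, -0.5]

[-0.75, -0.5]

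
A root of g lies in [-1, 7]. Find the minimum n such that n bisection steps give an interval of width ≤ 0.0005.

14

Width after n steps is 8/2^n. Need 2^n ≥ 8/0.0005 = 16000.
2^13 = 8192 < 16000 ≤ 2^14 = 16384, so n = 14.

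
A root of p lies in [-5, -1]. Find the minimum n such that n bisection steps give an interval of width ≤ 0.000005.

Width after n steps is 4/2^n. Need 2^n ≥ 4/0.000005 = 800000.
2^19 = 524288 < 800000 ≤ 2^20 = 1048576, so n = 20.

20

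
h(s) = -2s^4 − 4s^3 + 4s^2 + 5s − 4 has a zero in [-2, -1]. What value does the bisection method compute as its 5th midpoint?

-1.40625

m = -1.5, h(m) = 0.875 (+); new bracket [-1.5, -1]
m = -1.25, h(m) = -1.070312 (−); new bracket [-1.5, -1.25]
m = -1.375, h(m) = -0.062988 (−); new bracket [-1.5, -1.375]
m = -1.4375, h(m) = 0.4199 (+); new bracket [-1.4375, -1.375]
m = -1.40625, h(m) = 0.1812 (+); new bracket [-1.40625, -1.375]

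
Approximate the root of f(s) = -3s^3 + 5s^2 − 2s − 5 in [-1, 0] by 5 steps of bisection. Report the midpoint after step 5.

-0.71875

f(-0.5) = -2.375 < 0, so the root lies in [-1, -0.5]
f(-0.75) = 0.578125 > 0, so the root lies in [-0.75, -0.5]
f(-0.625) = -1.064453 < 0, so the root lies in [-0.75, -0.625]
f(-0.6875) = -0.2869 < 0, so the root lies in [-0.75, -0.6875]
f(-0.71875) = 0.1344 > 0, so the root lies in [-0.71875, -0.6875]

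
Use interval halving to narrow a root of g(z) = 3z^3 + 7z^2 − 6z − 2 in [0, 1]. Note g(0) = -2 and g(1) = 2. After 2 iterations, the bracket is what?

[0.75, 1]

midpoint 0.5: g = -2.875 < 0 → [0.5, 1]
midpoint 0.75: g = -1.296875 < 0 → [0.75, 1]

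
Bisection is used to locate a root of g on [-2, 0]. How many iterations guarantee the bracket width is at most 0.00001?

18

Width after n steps is 2/2^n. Need 2^n ≥ 2/0.00001 = 200000.
2^17 = 131072 < 200000 ≤ 2^18 = 262144, so n = 18.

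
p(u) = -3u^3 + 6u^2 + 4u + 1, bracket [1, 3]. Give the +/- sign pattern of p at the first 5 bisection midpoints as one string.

++--+

midpoint 2: p = 9 > 0 → [2, 3]
midpoint 2.5: p = 1.625 > 0 → [2.5, 3]
midpoint 2.75: p = -5.015625 < 0 → [2.5, 2.75]
midpoint 2.625: p = -1.4199 < 0 → [2.5, 2.625]
midpoint 2.5625: p = 0.1692 > 0 → [2.5625, 2.625]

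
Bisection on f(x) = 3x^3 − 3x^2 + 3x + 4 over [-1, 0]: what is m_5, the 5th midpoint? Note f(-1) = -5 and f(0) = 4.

-0.65625

midpoint -0.5: f = 1.375 > 0 → [-1, -0.5]
midpoint -0.75: f = -1.203125 < 0 → [-0.75, -0.5]
midpoint -0.625: f = 0.220703 > 0 → [-0.75, -0.625]
midpoint -0.6875: f = -0.4553 < 0 → [-0.6875, -0.625]
midpoint -0.65625: f = -0.1086 < 0 → [-0.65625, -0.625]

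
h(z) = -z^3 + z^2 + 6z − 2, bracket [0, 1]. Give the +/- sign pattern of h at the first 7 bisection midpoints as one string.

h(0.5) = 1.125 > 0, so the root lies in [0, 0.5]
h(0.25) = -0.453125 < 0, so the root lies in [0.25, 0.5]
h(0.375) = 0.337891 > 0, so the root lies in [0.25, 0.375]
h(0.3125) = -0.0579 < 0, so the root lies in [0.3125, 0.375]
h(0.34375) = 0.14 > 0, so the root lies in [0.3125, 0.34375]
h(0.328125) = 0.0411 > 0, so the root lies in [0.3125, 0.328125]
h(0.3203125) = -0.0084 < 0, so the root lies in [0.3203125, 0.328125]

+-+-++-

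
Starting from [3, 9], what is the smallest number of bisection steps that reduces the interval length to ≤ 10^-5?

20

Width after n steps is 6/2^n. Need 2^n ≥ 6/10^-5 = 600000.
2^19 = 524288 < 600000 ≤ 2^20 = 1048576, so n = 20.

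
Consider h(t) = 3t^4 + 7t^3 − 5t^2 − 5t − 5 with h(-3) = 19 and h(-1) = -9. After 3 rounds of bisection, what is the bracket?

[-3, -2.75]

midpoint -2: h = -23 < 0 → [-3, -2]
midpoint -2.5: h = -15.9375 < 0 → [-3, -2.5]
midpoint -2.75: h = -3.066406 < 0 → [-3, -2.75]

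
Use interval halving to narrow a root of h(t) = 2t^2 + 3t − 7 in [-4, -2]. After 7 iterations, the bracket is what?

m = -3, h(m) = 2 (+); new bracket [-3, -2]
m = -2.5, h(m) = -2 (−); new bracket [-3, -2.5]
m = -2.75, h(m) = -0.125 (−); new bracket [-3, -2.75]
m = -2.875, h(m) = 0.9062 (+); new bracket [-2.875, -2.75]
m = -2.8125, h(m) = 0.3828 (+); new bracket [-2.8125, -2.75]
m = -2.78125, h(m) = 0.127 (+); new bracket [-2.78125, -2.75]
m = -2.765625, h(m) = 0.0005 (+); new bracket [-2.765625, -2.75]

[-2.765625, -2.75]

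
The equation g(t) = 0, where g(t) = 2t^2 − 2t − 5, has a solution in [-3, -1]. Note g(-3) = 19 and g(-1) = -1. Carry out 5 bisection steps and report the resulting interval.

[-1.1875, -1.125]

m = -2, g(m) = 7 (+); new bracket [-2, -1]
m = -1.5, g(m) = 2.5 (+); new bracket [-1.5, -1]
m = -1.25, g(m) = 0.625 (+); new bracket [-1.25, -1]
m = -1.125, g(m) = -0.2188 (−); new bracket [-1.25, -1.125]
m = -1.1875, g(m) = 0.1953 (+); new bracket [-1.1875, -1.125]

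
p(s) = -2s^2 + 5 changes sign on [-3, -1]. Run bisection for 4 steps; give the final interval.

[-1.625, -1.5]

p(-2) = -3 < 0, so the root lies in [-2, -1]
p(-1.5) = 0.5 > 0, so the root lies in [-2, -1.5]
p(-1.75) = -1.125 < 0, so the root lies in [-1.75, -1.5]
p(-1.625) = -0.2812 < 0, so the root lies in [-1.625, -1.5]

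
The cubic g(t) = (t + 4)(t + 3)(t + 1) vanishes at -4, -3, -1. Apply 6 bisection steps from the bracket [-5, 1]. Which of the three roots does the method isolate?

m = -2, g(m) = -2 (−); new bracket [-2, 1]
m = -0.5, g(m) = 4.375 (+); new bracket [-2, -0.5]
m = -1.25, g(m) = -1.203125 (−); new bracket [-1.25, -0.5]
m = -0.875, g(m) = 0.8301 (+); new bracket [-1.25, -0.875]
m = -1.0625, g(m) = -0.3557 (−); new bracket [-1.0625, -0.875]
m = -0.96875, g(m) = 0.1924 (+); new bracket [-1.0625, -0.96875]

-1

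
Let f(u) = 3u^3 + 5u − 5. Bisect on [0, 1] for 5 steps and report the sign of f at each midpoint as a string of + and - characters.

-+---

midpoint 0.5: f = -2.125 < 0 → [0.5, 1]
midpoint 0.75: f = 0.015625 > 0 → [0.5, 0.75]
midpoint 0.625: f = -1.142578 < 0 → [0.625, 0.75]
midpoint 0.6875: f = -0.5876 < 0 → [0.6875, 0.75]
midpoint 0.71875: f = -0.2923 < 0 → [0.71875, 0.75]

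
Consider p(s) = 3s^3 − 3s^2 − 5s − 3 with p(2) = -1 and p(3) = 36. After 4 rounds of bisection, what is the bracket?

[2, 2.0625]

p(2.5) = 12.625 > 0, so the root lies in [2, 2.5]
p(2.25) = 4.734375 > 0, so the root lies in [2, 2.25]
p(2.125) = 1.615234 > 0, so the root lies in [2, 2.125]
p(2.0625) = 0.2468 > 0, so the root lies in [2, 2.0625]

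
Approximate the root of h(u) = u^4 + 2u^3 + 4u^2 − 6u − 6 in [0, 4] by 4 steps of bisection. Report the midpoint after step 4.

u = 2 gives h = 30, positive; keep [0, 2]
u = 1 gives h = -5, negative; keep [1, 2]
u = 1.5 gives h = 5.8125, positive; keep [1, 1.5]
u = 1.25 gives h = -0.9023, negative; keep [1.25, 1.5]

1.25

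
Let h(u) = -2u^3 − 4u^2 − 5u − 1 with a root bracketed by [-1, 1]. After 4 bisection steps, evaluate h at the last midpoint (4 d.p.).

-0.4336

m = 0, h(m) = -1 (−); new bracket [-1, 0]
m = -0.5, h(m) = 0.75 (+); new bracket [-0.5, 0]
m = -0.25, h(m) = 0.03125 (+); new bracket [-0.25, 0]
m = -0.125, h(m) = -0.4336 (−); new bracket [-0.25, -0.125]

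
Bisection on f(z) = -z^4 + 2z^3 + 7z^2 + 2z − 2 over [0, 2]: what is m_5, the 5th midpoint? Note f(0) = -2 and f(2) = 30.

f(1) = 8 > 0, so the root lies in [0, 1]
f(0.5) = 0.9375 > 0, so the root lies in [0, 0.5]
f(0.25) = -1.035156 < 0, so the root lies in [0.25, 0.5]
f(0.375) = -0.1799 < 0, so the root lies in [0.375, 0.5]
f(0.4375) = 0.3457 > 0, so the root lies in [0.375, 0.4375]

0.4375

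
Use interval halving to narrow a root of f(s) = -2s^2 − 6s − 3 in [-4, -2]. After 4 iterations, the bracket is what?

s = -3 gives f = -3, negative; keep [-3, -2]
s = -2.5 gives f = -0.5, negative; keep [-2.5, -2]
s = -2.25 gives f = 0.375, positive; keep [-2.5, -2.25]
s = -2.375 gives f = -0.0312, negative; keep [-2.375, -2.25]

[-2.375, -2.25]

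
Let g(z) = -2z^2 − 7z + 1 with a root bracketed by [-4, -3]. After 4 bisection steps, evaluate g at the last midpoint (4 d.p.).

m = -3.5, g(m) = 1 (+); new bracket [-4, -3.5]
m = -3.75, g(m) = -0.875 (−); new bracket [-3.75, -3.5]
m = -3.625, g(m) = 0.09375 (+); new bracket [-3.75, -3.625]
m = -3.6875, g(m) = -0.3828 (−); new bracket [-3.6875, -3.625]

-0.3828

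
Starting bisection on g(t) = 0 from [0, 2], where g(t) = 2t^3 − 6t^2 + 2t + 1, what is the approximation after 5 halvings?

t = 1 gives g = -1, negative; keep [0, 1]
t = 0.5 gives g = 0.75, positive; keep [0.5, 1]
t = 0.75 gives g = -0.03125, negative; keep [0.5, 0.75]
t = 0.625 gives g = 0.3945, positive; keep [0.625, 0.75]
t = 0.6875 gives g = 0.189, positive; keep [0.6875, 0.75]

0.6875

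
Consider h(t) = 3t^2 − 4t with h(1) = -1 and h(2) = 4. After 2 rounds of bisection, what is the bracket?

[1.25, 1.5]

h(1.5) = 0.75 > 0, so the root lies in [1, 1.5]
h(1.25) = -0.3125 < 0, so the root lies in [1.25, 1.5]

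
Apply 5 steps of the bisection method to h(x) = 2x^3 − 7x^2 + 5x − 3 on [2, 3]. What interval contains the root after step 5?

x = 2.5 gives h = -3, negative; keep [2.5, 3]
x = 2.75 gives h = -0.59375, negative; keep [2.75, 3]
x = 2.875 gives h = 1.042969, positive; keep [2.75, 2.875]
x = 2.8125 gives h = 0.186, positive; keep [2.75, 2.8125]
x = 2.78125 gives h = -0.2133, negative; keep [2.78125, 2.8125]

[2.78125, 2.8125]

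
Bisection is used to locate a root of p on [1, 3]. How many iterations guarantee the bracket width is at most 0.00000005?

Width after n steps is 2/2^n. Need 2^n ≥ 2/0.00000005 = 40000000.
2^25 = 33554432 < 40000000 ≤ 2^26 = 67108864, so n = 26.

26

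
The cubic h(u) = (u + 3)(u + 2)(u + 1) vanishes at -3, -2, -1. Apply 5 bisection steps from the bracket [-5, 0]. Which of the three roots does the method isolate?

-3

h(-2.5) = 0.375 > 0, so the root lies in [-5, -2.5]
h(-3.75) = -3.609375 < 0, so the root lies in [-3.75, -2.5]
h(-3.125) = -0.298828 < 0, so the root lies in [-3.125, -2.5]
h(-2.8125) = 0.2761 > 0, so the root lies in [-3.125, -2.8125]
h(-2.96875) = 0.0596 > 0, so the root lies in [-3.125, -2.96875]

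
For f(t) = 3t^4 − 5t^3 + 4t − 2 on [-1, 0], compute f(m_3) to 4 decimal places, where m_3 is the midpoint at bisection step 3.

f(-0.5) = -3.1875 < 0, so the root lies in [-1, -0.5]
f(-0.75) = -1.941406 < 0, so the root lies in [-1, -0.75]
f(-0.875) = -0.391846 < 0, so the root lies in [-1, -0.875]

-0.3918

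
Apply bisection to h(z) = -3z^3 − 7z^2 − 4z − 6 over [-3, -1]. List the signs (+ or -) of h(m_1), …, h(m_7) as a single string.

h(-2) = -2 < 0, so the root lies in [-3, -2]
h(-2.5) = 7.125 > 0, so the root lies in [-2.5, -2]
h(-2.25) = 1.734375 > 0, so the root lies in [-2.25, -2]
h(-2.125) = -0.3223 < 0, so the root lies in [-2.25, -2.125]
h(-2.1875) = 0.6565 > 0, so the root lies in [-2.1875, -2.125]
h(-2.15625) = 0.155 > 0, so the root lies in [-2.15625, -2.125]
h(-2.140625) = -0.0866 < 0, so the root lies in [-2.15625, -2.140625]

-++-++-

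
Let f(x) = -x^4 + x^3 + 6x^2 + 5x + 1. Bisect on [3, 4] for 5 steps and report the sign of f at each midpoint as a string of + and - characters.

-+--+

midpoint 3.5: f = -15.1875 < 0 → [3, 3.5]
midpoint 3.25: f = 3.386719 > 0 → [3.25, 3.5]
midpoint 3.375: f = -5.084229 < 0 → [3.25, 3.375]
midpoint 3.3125: f = -0.6538 < 0 → [3.25, 3.3125]
midpoint 3.28125: f = 1.4141 > 0 → [3.28125, 3.3125]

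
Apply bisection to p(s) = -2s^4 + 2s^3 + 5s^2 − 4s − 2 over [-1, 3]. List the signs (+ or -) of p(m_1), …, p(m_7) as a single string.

--+-+--

m = 1, p(m) = -1 (−); new bracket [-1, 1]
m = 0, p(m) = -2 (−); new bracket [-1, 0]
m = -0.5, p(m) = 0.875 (+); new bracket [-0.5, 0]
m = -0.25, p(m) = -0.7266 (−); new bracket [-0.5, -0.25]
m = -0.375, p(m) = 0.0581 (+); new bracket [-0.375, -0.25]
m = -0.3125, p(m) = -0.3418 (−); new bracket [-0.375, -0.3125]
m = -0.34375, p(m) = -0.1433 (−); new bracket [-0.375, -0.34375]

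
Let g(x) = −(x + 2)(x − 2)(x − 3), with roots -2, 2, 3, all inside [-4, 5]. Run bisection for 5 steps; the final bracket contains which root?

m = 0.5, g(m) = -9.375 (−); new bracket [-4, 0.5]
m = -1.75, g(m) = -4.453125 (−); new bracket [-4, -1.75]
m = -2.875, g(m) = 25.060547 (+); new bracket [-2.875, -1.75]
m = -2.3125, g(m) = 7.1594 (+); new bracket [-2.3125, -1.75]
m = -2.03125, g(m) = 0.6338 (+); new bracket [-2.03125, -1.75]

-2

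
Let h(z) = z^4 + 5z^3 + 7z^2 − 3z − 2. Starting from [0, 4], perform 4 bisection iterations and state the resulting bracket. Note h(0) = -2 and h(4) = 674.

m = 2, h(m) = 76 (+); new bracket [0, 2]
m = 1, h(m) = 8 (+); new bracket [0, 1]
m = 0.5, h(m) = -1.0625 (−); new bracket [0.5, 1]
m = 0.75, h(m) = 2.1133 (+); new bracket [0.5, 0.75]

[0.5, 0.75]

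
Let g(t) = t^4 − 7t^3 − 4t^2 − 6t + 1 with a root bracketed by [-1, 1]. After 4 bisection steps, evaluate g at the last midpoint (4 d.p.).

g(0) = 1 > 0, so the root lies in [0, 1]
g(0.5) = -3.8125 < 0, so the root lies in [0, 0.5]
g(0.25) = -0.855469 < 0, so the root lies in [0, 0.25]
g(0.125) = 0.1741 > 0, so the root lies in [0.125, 0.25]

0.1741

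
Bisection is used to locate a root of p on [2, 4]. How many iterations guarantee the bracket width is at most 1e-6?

Width after n steps is 2/2^n. Need 2^n ≥ 2/1e-6 = 2000000.
2^20 = 1048576 < 2000000 ≤ 2^21 = 2097152, so n = 21.

21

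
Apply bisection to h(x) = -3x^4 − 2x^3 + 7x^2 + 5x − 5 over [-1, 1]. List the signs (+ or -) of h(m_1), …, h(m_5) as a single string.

--+-+

h(0) = -5 < 0, so the root lies in [0, 1]
h(0.5) = -1.1875 < 0, so the root lies in [0.5, 1]
h(0.75) = 0.894531 > 0, so the root lies in [0.5, 0.75]
h(0.625) = -0.0867 < 0, so the root lies in [0.625, 0.75]
h(0.6875) = 0.426 > 0, so the root lies in [0.625, 0.6875]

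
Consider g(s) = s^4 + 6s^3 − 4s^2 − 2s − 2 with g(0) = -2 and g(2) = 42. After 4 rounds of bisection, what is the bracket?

g(1) = -1 < 0, so the root lies in [1, 2]
g(1.5) = 11.3125 > 0, so the root lies in [1, 1.5]
g(1.25) = 3.410156 > 0, so the root lies in [1, 1.25]
g(1.125) = 0.8323 > 0, so the root lies in [1, 1.125]

[1, 1.125]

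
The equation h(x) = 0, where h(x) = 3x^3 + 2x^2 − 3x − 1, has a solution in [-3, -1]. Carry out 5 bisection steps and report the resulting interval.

[-1.3125, -1.25]

m = -2, h(m) = -11 (−); new bracket [-2, -1]
m = -1.5, h(m) = -2.125 (−); new bracket [-1.5, -1]
m = -1.25, h(m) = 0.015625 (+); new bracket [-1.5, -1.25]
m = -1.375, h(m) = -0.8926 (−); new bracket [-1.375, -1.25]
m = -1.3125, h(m) = -0.4001 (−); new bracket [-1.3125, -1.25]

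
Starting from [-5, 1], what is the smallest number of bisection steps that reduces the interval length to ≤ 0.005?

11

Width after n steps is 6/2^n. Need 2^n ≥ 6/0.005 = 1200.
2^10 = 1024 < 1200 ≤ 2^11 = 2048, so n = 11.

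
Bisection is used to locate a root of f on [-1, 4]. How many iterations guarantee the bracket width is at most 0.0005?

Width after n steps is 5/2^n. Need 2^n ≥ 5/0.0005 = 10000.
2^13 = 8192 < 10000 ≤ 2^14 = 16384, so n = 14.

14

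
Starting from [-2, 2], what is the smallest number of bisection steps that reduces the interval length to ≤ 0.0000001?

26

Width after n steps is 4/2^n. Need 2^n ≥ 4/0.0000001 = 40000000.
2^25 = 33554432 < 40000000 ≤ 2^26 = 67108864, so n = 26.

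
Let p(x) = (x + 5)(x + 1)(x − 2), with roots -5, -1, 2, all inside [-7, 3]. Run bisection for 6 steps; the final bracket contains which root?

-5

p(-2) = 12 > 0, so the root lies in [-7, -2]
p(-4.5) = 11.375 > 0, so the root lies in [-7, -4.5]
p(-5.75) = -27.609375 < 0, so the root lies in [-5.75, -4.5]
p(-5.125) = -3.6738 < 0, so the root lies in [-5.125, -4.5]
p(-4.8125) = 4.8699 > 0, so the root lies in [-5.125, -4.8125]
p(-4.96875) = 0.8643 > 0, so the root lies in [-5.125, -4.96875]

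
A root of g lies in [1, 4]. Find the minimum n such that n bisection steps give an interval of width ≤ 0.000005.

Width after n steps is 3/2^n. Need 2^n ≥ 3/0.000005 = 600000.
2^19 = 524288 < 600000 ≤ 2^20 = 1048576, so n = 20.

20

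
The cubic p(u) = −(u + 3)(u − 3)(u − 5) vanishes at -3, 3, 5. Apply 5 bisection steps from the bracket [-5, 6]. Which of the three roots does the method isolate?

-3

midpoint 0.5: p = -39.375 < 0 → [-5, 0.5]
midpoint -2.25: p = -28.546875 < 0 → [-5, -2.25]
midpoint -3.625: p = 35.712891 > 0 → [-3.625, -2.25]
midpoint -2.9375: p = -2.9456 < 0 → [-3.625, -2.9375]
midpoint -3.28125: p = 14.6297 > 0 → [-3.28125, -2.9375]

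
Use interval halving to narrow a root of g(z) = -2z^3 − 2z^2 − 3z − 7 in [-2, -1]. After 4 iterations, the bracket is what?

z = -1.5 gives g = -0.25, negative; keep [-2, -1.5]
z = -1.75 gives g = 2.84375, positive; keep [-1.75, -1.5]
z = -1.625 gives g = 1.175781, positive; keep [-1.625, -1.5]
z = -1.5625 gives g = 0.4341, positive; keep [-1.5625, -1.5]

[-1.5625, -1.5]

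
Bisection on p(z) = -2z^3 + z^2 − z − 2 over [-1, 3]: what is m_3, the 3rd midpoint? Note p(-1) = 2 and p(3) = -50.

z = 1 gives p = -4, negative; keep [-1, 1]
z = 0 gives p = -2, negative; keep [-1, 0]
z = -0.5 gives p = -1, negative; keep [-1, -0.5]

-0.5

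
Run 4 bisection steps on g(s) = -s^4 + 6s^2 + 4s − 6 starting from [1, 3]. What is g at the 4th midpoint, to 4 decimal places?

-1.6370

m = 2, g(m) = 10 (+); new bracket [2, 3]
m = 2.5, g(m) = 2.4375 (+); new bracket [2.5, 3]
m = 2.75, g(m) = -6.816406 (−); new bracket [2.5, 2.75]
m = 2.625, g(m) = -1.637 (−); new bracket [2.5, 2.625]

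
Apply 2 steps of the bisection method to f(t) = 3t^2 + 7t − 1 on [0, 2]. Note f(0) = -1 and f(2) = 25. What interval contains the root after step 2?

m = 1, f(m) = 9 (+); new bracket [0, 1]
m = 0.5, f(m) = 3.25 (+); new bracket [0, 0.5]

[0, 0.5]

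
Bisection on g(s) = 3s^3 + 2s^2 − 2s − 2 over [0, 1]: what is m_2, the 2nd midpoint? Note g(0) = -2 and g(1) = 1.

m = 0.5, g(m) = -2.125 (−); new bracket [0.5, 1]
m = 0.75, g(m) = -1.109375 (−); new bracket [0.75, 1]

0.75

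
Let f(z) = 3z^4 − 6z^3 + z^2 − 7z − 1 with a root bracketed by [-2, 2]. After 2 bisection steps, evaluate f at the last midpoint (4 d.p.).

16.0000

z = 0 gives f = -1, negative; keep [-2, 0]
z = -1 gives f = 16, positive; keep [-1, 0]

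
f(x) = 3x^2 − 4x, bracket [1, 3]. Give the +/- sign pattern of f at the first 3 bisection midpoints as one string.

f(2) = 4 > 0, so the root lies in [1, 2]
f(1.5) = 0.75 > 0, so the root lies in [1, 1.5]
f(1.25) = -0.3125 < 0, so the root lies in [1.25, 1.5]

++-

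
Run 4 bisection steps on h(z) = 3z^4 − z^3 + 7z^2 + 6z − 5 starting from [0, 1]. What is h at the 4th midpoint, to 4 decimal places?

0.7122

h(0.5) = -0.1875 < 0, so the root lies in [0.5, 1]
h(0.75) = 3.964844 > 0, so the root lies in [0.5, 0.75]
h(0.625) = 1.697998 > 0, so the root lies in [0.5, 0.625]
h(0.5625) = 0.7122 > 0, so the root lies in [0.5, 0.5625]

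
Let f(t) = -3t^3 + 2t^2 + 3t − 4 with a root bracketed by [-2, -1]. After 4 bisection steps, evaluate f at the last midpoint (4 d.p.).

0.2815

t = -1.5 gives f = 6.125, positive; keep [-1.5, -1]
t = -1.25 gives f = 1.234375, positive; keep [-1.25, -1]
t = -1.125 gives f = -0.572266, negative; keep [-1.25, -1.125]
t = -1.1875 gives f = 0.2815, positive; keep [-1.1875, -1.125]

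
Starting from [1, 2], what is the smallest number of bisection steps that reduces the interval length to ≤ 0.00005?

15

Width after n steps is 1/2^n. Need 2^n ≥ 1/0.00005 = 20000.
2^14 = 16384 < 20000 ≤ 2^15 = 32768, so n = 15.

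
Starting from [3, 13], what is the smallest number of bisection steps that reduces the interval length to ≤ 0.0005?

Width after n steps is 10/2^n. Need 2^n ≥ 10/0.0005 = 20000.
2^14 = 16384 < 20000 ≤ 2^15 = 32768, so n = 15.

15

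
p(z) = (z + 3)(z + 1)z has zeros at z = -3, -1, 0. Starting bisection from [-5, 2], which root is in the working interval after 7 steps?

-3

midpoint -1.5: p = 1.125 > 0 → [-5, -1.5]
midpoint -3.25: p = -1.828125 < 0 → [-3.25, -1.5]
midpoint -2.375: p = 2.041016 > 0 → [-3.25, -2.375]
midpoint -2.8125: p = 0.9558 > 0 → [-3.25, -2.8125]
midpoint -3.03125: p = -0.1924 < 0 → [-3.03125, -2.8125]
midpoint -2.921875: p = 0.4387 > 0 → [-3.03125, -2.921875]
midpoint -2.9765625: p = 0.1379 > 0 → [-3.03125, -2.9765625]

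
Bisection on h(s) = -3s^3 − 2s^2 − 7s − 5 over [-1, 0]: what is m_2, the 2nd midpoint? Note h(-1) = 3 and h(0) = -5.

m = -0.5, h(m) = -1.625 (−); new bracket [-1, -0.5]
m = -0.75, h(m) = 0.390625 (+); new bracket [-0.75, -0.5]

-0.75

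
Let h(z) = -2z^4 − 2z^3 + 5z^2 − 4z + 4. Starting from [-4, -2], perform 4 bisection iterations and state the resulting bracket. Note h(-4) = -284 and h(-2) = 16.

[-2.5, -2.375]

h(-3) = -47 < 0, so the root lies in [-3, -2]
h(-2.5) = -1.625 < 0, so the root lies in [-2.5, -2]
h(-2.25) = 9.835938 > 0, so the root lies in [-2.5, -2.25]
h(-2.375) = 4.8628 > 0, so the root lies in [-2.5, -2.375]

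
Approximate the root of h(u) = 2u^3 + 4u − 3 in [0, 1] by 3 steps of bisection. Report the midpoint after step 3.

0.625

h(0.5) = -0.75 < 0, so the root lies in [0.5, 1]
h(0.75) = 0.84375 > 0, so the root lies in [0.5, 0.75]
h(0.625) = -0.011719 < 0, so the root lies in [0.625, 0.75]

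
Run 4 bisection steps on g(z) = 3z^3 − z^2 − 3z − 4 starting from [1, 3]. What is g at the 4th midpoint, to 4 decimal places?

g(2) = 10 > 0, so the root lies in [1, 2]
g(1.5) = -0.625 < 0, so the root lies in [1.5, 2]
g(1.75) = 3.765625 > 0, so the root lies in [1.5, 1.75]
g(1.625) = 1.3574 > 0, so the root lies in [1.5, 1.625]

1.3574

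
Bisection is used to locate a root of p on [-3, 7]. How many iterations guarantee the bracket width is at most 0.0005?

Width after n steps is 10/2^n. Need 2^n ≥ 10/0.0005 = 20000.
2^14 = 16384 < 20000 ≤ 2^15 = 32768, so n = 15.

15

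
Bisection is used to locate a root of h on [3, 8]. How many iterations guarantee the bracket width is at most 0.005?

Width after n steps is 5/2^n. Need 2^n ≥ 5/0.005 = 1000.
2^9 = 512 < 1000 ≤ 2^10 = 1024, so n = 10.

10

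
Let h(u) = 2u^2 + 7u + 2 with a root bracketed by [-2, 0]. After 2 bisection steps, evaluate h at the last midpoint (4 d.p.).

midpoint -1: h = -3 < 0 → [-1, 0]
midpoint -0.5: h = -1 < 0 → [-0.5, 0]

-1.0000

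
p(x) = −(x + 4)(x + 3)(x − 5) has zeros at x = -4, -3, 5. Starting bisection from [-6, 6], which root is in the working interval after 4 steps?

5

p(0) = 60 > 0, so the root lies in [0, 6]
p(3) = 84 > 0, so the root lies in [3, 6]
p(4.5) = 31.875 > 0, so the root lies in [4.5, 6]
p(5.25) = -19.0781 < 0, so the root lies in [4.5, 5.25]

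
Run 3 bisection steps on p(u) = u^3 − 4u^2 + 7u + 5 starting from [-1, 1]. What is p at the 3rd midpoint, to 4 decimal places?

midpoint 0: p = 5 > 0 → [-1, 0]
midpoint -0.5: p = 0.375 > 0 → [-1, -0.5]
midpoint -0.75: p = -2.921875 < 0 → [-0.75, -0.5]

-2.9219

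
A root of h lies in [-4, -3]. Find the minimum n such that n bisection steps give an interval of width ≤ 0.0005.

Width after n steps is 1/2^n. Need 2^n ≥ 1/0.0005 = 2000.
2^10 = 1024 < 2000 ≤ 2^11 = 2048, so n = 11.

11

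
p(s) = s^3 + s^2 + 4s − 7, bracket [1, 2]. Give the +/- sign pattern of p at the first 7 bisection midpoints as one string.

+++--+-

s = 1.5 gives p = 4.625, positive; keep [1, 1.5]
s = 1.25 gives p = 1.515625, positive; keep [1, 1.25]
s = 1.125 gives p = 0.189453, positive; keep [1, 1.125]
s = 1.0625 gives p = -0.4216, negative; keep [1.0625, 1.125]
s = 1.09375 gives p = -0.1203, negative; keep [1.09375, 1.125]
s = 1.109375 gives p = 0.0335, positive; keep [1.09375, 1.109375]
s = 1.1015625 gives p = -0.0436, negative; keep [1.1015625, 1.109375]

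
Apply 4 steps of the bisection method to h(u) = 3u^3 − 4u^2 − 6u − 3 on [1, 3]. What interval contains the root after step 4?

[2.25, 2.375]

midpoint 2: h = -7 < 0 → [2, 3]
midpoint 2.5: h = 3.875 > 0 → [2, 2.5]
midpoint 2.25: h = -2.578125 < 0 → [2.25, 2.5]
midpoint 2.375: h = 0.377 > 0 → [2.25, 2.375]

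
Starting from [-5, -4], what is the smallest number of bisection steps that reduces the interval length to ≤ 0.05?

5

Width after n steps is 1/2^n. Need 2^n ≥ 1/0.05 = 20.
2^4 = 16 < 20 ≤ 2^5 = 32, so n = 5.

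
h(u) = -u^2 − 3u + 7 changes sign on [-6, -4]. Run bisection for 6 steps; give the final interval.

m = -5, h(m) = -3 (−); new bracket [-5, -4]
m = -4.5, h(m) = 0.25 (+); new bracket [-5, -4.5]
m = -4.75, h(m) = -1.3125 (−); new bracket [-4.75, -4.5]
m = -4.625, h(m) = -0.5156 (−); new bracket [-4.625, -4.5]
m = -4.5625, h(m) = -0.1289 (−); new bracket [-4.5625, -4.5]
m = -4.53125, h(m) = 0.0615 (+); new bracket [-4.5625, -4.53125]

[-4.5625, -4.53125]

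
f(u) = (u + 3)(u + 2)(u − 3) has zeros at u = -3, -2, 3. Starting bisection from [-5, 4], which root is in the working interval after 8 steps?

3

u = -0.5 gives f = -13.125, negative; keep [-0.5, 4]
u = 1.75 gives f = -22.265625, negative; keep [1.75, 4]
u = 2.875 gives f = -3.580078, negative; keep [2.875, 4]
u = 3.4375 gives f = 15.3142, positive; keep [2.875, 3.4375]
u = 3.15625 gives f = 4.9599, positive; keep [2.875, 3.15625]
u = 3.015625 gives f = 0.4714, positive; keep [2.875, 3.015625]
u = 2.9453125 gives f = -1.6079, negative; keep [2.9453125, 3.015625]
u = 2.98046875 gives f = -0.5817, negative; keep [2.98046875, 3.015625]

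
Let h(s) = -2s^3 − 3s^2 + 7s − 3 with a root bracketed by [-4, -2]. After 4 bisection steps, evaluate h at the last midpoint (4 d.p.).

-0.3945

s = -3 gives h = 3, positive; keep [-3, -2]
s = -2.5 gives h = -8, negative; keep [-3, -2.5]
s = -2.75 gives h = -3.34375, negative; keep [-3, -2.75]
s = -2.875 gives h = -0.3945, negative; keep [-3, -2.875]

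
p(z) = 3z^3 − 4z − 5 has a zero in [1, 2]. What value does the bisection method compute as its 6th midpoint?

1.546875

midpoint 1.5: p = -0.875 < 0 → [1.5, 2]
midpoint 1.75: p = 4.078125 > 0 → [1.5, 1.75]
midpoint 1.625: p = 1.373047 > 0 → [1.5, 1.625]
midpoint 1.5625: p = 0.1941 > 0 → [1.5, 1.5625]
midpoint 1.53125: p = -0.3539 < 0 → [1.53125, 1.5625]
midpoint 1.546875: p = -0.0833 < 0 → [1.546875, 1.5625]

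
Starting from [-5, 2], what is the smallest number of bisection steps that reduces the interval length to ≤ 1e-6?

Width after n steps is 7/2^n. Need 2^n ≥ 7/1e-6 = 7000000.
2^22 = 4194304 < 7000000 ≤ 2^23 = 8388608, so n = 23.

23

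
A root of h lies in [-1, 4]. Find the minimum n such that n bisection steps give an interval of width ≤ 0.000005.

20

Width after n steps is 5/2^n. Need 2^n ≥ 5/0.000005 = 1000000.
2^19 = 524288 < 1000000 ≤ 2^20 = 1048576, so n = 20.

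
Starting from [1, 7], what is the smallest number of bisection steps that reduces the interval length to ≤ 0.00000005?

27

Width after n steps is 6/2^n. Need 2^n ≥ 6/0.00000005 = 120000000.
2^26 = 67108864 < 120000000 ≤ 2^27 = 134217728, so n = 27.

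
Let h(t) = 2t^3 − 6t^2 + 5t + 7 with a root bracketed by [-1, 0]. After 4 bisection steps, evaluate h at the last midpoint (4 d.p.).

m = -0.5, h(m) = 2.75 (+); new bracket [-1, -0.5]
m = -0.75, h(m) = -0.96875 (−); new bracket [-0.75, -0.5]
m = -0.625, h(m) = 1.042969 (+); new bracket [-0.75, -0.625]
m = -0.6875, h(m) = 0.0767 (+); new bracket [-0.75, -0.6875]

0.0767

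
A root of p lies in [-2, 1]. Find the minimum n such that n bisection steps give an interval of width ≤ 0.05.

6

Width after n steps is 3/2^n. Need 2^n ≥ 3/0.05 = 60.
2^5 = 32 < 60 ≤ 2^6 = 64, so n = 6.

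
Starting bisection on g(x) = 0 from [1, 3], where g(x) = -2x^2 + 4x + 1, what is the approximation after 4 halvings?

m = 2, g(m) = 1 (+); new bracket [2, 3]
m = 2.5, g(m) = -1.5 (−); new bracket [2, 2.5]
m = 2.25, g(m) = -0.125 (−); new bracket [2, 2.25]
m = 2.125, g(m) = 0.4688 (+); new bracket [2.125, 2.25]

2.125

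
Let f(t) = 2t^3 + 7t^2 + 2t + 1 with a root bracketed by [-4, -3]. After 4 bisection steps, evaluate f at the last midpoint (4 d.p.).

0.9751

m = -3.5, f(m) = -6 (−); new bracket [-3.5, -3]
m = -3.25, f(m) = -0.21875 (−); new bracket [-3.25, -3]
m = -3.125, f(m) = 2.074219 (+); new bracket [-3.25, -3.125]
m = -3.1875, f(m) = 0.9751 (+); new bracket [-3.25, -3.1875]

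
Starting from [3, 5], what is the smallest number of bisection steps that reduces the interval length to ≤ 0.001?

11

Width after n steps is 2/2^n. Need 2^n ≥ 2/0.001 = 2000.
2^10 = 1024 < 2000 ≤ 2^11 = 2048, so n = 11.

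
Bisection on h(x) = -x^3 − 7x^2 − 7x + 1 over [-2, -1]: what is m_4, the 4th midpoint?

midpoint -1.5: h = -0.875 < 0 → [-1.5, -1]
midpoint -1.25: h = 0.765625 > 0 → [-1.5, -1.25]
midpoint -1.375: h = -0.009766 < 0 → [-1.375, -1.25]
midpoint -1.3125: h = 0.3899 > 0 → [-1.375, -1.3125]

-1.3125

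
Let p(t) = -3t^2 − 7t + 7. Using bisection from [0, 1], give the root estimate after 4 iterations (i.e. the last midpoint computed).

0.8125

midpoint 0.5: p = 2.75 > 0 → [0.5, 1]
midpoint 0.75: p = 0.0625 > 0 → [0.75, 1]
midpoint 0.875: p = -1.421875 < 0 → [0.75, 0.875]
midpoint 0.8125: p = -0.668 < 0 → [0.75, 0.8125]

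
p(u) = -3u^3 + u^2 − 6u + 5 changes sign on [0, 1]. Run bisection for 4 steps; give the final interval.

u = 0.5 gives p = 1.875, positive; keep [0.5, 1]
u = 0.75 gives p = -0.203125, negative; keep [0.5, 0.75]
u = 0.625 gives p = 0.908203, positive; keep [0.625, 0.75]
u = 0.6875 gives p = 0.3728, positive; keep [0.6875, 0.75]

[0.6875, 0.75]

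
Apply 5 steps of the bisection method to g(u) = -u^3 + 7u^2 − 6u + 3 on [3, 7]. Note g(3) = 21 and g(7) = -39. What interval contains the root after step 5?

[6, 6.125]

midpoint 5: g = 23 > 0 → [5, 7]
midpoint 6: g = 3 > 0 → [6, 7]
midpoint 6.5: g = -14.875 < 0 → [6, 6.5]
midpoint 6.25: g = -5.2031 < 0 → [6, 6.25]
midpoint 6.125: g = -0.9238 < 0 → [6, 6.125]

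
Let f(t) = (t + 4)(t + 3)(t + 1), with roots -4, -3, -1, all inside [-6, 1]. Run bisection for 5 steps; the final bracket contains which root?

midpoint -2.5: f = -1.125 < 0 → [-2.5, 1]
midpoint -0.75: f = 1.828125 > 0 → [-2.5, -0.75]
midpoint -1.625: f = -2.041016 < 0 → [-1.625, -0.75]
midpoint -1.1875: f = -0.9558 < 0 → [-1.1875, -0.75]
midpoint -0.96875: f = 0.1924 > 0 → [-1.1875, -0.96875]

-1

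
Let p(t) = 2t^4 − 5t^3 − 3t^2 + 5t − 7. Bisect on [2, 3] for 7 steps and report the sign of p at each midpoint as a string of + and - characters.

t = 2.5 gives p = -13.25, negative; keep [2.5, 3]
t = 2.75 gives p = -5.539062, negative; keep [2.75, 3]
t = 2.875 gives p = 0.400879, positive; keep [2.75, 2.875]
t = 2.8125 gives p = -2.7634, negative; keep [2.8125, 2.875]
t = 2.84375 gives p = -1.2314, negative; keep [2.84375, 2.875]
t = 2.859375 gives p = -0.428, negative; keep [2.859375, 2.875]
t = 2.8671875 gives p = -0.0168, negative; keep [2.8671875, 2.875]

--+----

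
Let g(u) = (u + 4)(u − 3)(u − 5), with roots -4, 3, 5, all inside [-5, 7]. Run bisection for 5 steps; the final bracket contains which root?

-4

g(1) = 40 > 0, so the root lies in [-5, 1]
g(-2) = 70 > 0, so the root lies in [-5, -2]
g(-3.5) = 27.625 > 0, so the root lies in [-5, -3.5]
g(-4.25) = -16.7656 < 0, so the root lies in [-4.25, -3.5]
g(-3.875) = 7.627 > 0, so the root lies in [-4.25, -3.875]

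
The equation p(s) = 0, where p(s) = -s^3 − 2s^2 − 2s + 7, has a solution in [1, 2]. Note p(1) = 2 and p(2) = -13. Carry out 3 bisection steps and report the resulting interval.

[1.125, 1.25]

p(1.5) = -3.875 < 0, so the root lies in [1, 1.5]
p(1.25) = -0.578125 < 0, so the root lies in [1, 1.25]
p(1.125) = 0.794922 > 0, so the root lies in [1.125, 1.25]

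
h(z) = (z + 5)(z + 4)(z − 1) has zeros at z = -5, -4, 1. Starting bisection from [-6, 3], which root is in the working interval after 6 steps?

midpoint -1.5: h = -21.875 < 0 → [-1.5, 3]
midpoint 0.75: h = -6.828125 < 0 → [0.75, 3]
midpoint 1.875: h = 35.341797 > 0 → [0.75, 1.875]
midpoint 1.3125: h = 10.4797 > 0 → [0.75, 1.3125]
midpoint 1.03125: h = 0.9483 > 0 → [0.75, 1.03125]
midpoint 0.890625: h = -3.151 < 0 → [0.890625, 1.03125]

1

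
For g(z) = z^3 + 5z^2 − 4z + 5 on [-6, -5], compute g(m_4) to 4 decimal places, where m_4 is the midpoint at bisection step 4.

0.7996

g(-5.5) = 11.875 > 0, so the root lies in [-6, -5.5]
g(-5.75) = 3.203125 > 0, so the root lies in [-6, -5.75]
g(-5.875) = -1.701172 < 0, so the root lies in [-5.875, -5.75]
g(-5.8125) = 0.7996 > 0, so the root lies in [-5.875, -5.8125]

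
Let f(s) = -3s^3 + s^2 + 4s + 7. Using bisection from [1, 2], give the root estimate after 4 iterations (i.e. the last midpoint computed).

1.8125

midpoint 1.5: f = 5.125 > 0 → [1.5, 2]
midpoint 1.75: f = 0.984375 > 0 → [1.75, 2]
midpoint 1.875: f = -1.759766 < 0 → [1.75, 1.875]
midpoint 1.8125: f = -0.3279 < 0 → [1.75, 1.8125]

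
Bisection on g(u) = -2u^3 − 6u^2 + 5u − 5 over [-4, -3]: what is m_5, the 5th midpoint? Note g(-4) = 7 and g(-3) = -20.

g(-3.5) = -10.25 < 0, so the root lies in [-4, -3.5]
g(-3.75) = -2.65625 < 0, so the root lies in [-4, -3.75]
g(-3.875) = 1.902344 > 0, so the root lies in [-3.875, -3.75]
g(-3.8125) = -0.4429 < 0, so the root lies in [-3.875, -3.8125]
g(-3.84375) = 0.7131 > 0, so the root lies in [-3.84375, -3.8125]

-3.84375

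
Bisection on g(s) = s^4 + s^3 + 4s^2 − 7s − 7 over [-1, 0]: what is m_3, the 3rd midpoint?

s = -0.5 gives g = -2.5625, negative; keep [-1, -0.5]
s = -0.75 gives g = 0.394531, positive; keep [-0.75, -0.5]
s = -0.625 gives g = -1.154053, negative; keep [-0.75, -0.625]

-0.625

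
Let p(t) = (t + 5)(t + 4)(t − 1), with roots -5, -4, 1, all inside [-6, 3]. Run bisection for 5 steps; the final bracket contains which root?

1

midpoint -1.5: p = -21.875 < 0 → [-1.5, 3]
midpoint 0.75: p = -6.828125 < 0 → [0.75, 3]
midpoint 1.875: p = 35.341797 > 0 → [0.75, 1.875]
midpoint 1.3125: p = 10.4797 > 0 → [0.75, 1.3125]
midpoint 1.03125: p = 0.9483 > 0 → [0.75, 1.03125]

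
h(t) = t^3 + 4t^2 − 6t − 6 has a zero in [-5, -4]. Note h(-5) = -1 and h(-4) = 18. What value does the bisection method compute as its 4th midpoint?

t = -4.5 gives h = 10.875, positive; keep [-5, -4.5]
t = -4.75 gives h = 5.578125, positive; keep [-5, -4.75]
t = -4.875 gives h = 2.455078, positive; keep [-5, -4.875]
t = -4.9375 gives h = 0.7698, positive; keep [-5, -4.9375]

-4.9375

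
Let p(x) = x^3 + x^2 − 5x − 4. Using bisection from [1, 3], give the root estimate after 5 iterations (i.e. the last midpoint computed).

2.1875

m = 2, p(m) = -2 (−); new bracket [2, 3]
m = 2.5, p(m) = 5.375 (+); new bracket [2, 2.5]
m = 2.25, p(m) = 1.203125 (+); new bracket [2, 2.25]
m = 2.125, p(m) = -0.5137 (−); new bracket [2.125, 2.25]
m = 2.1875, p(m) = 0.3152 (+); new bracket [2.125, 2.1875]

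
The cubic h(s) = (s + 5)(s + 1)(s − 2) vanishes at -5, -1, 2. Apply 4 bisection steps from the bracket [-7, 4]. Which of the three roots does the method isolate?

-5

s = -1.5 gives h = 6.125, positive; keep [-7, -1.5]
s = -4.25 gives h = 15.234375, positive; keep [-7, -4.25]
s = -5.625 gives h = -22.041016, negative; keep [-5.625, -4.25]
s = -4.9375 gives h = 1.7073, positive; keep [-5.625, -4.9375]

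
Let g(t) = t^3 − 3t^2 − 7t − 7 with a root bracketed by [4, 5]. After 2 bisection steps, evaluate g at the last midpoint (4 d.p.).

m = 4.5, g(m) = -8.125 (−); new bracket [4.5, 5]
m = 4.75, g(m) = -0.765625 (−); new bracket [4.75, 5]

-0.7656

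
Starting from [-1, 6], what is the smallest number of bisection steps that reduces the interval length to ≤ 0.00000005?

28

Width after n steps is 7/2^n. Need 2^n ≥ 7/0.00000005 = 140000000.
2^27 = 134217728 < 140000000 ≤ 2^28 = 268435456, so n = 28.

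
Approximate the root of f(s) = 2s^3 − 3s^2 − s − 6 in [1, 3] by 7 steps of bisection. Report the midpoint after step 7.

midpoint 2: f = -4 < 0 → [2, 3]
midpoint 2.5: f = 4 > 0 → [2, 2.5]
midpoint 2.25: f = -0.65625 < 0 → [2.25, 2.5]
midpoint 2.375: f = 1.4961 > 0 → [2.25, 2.375]
midpoint 2.3125: f = 0.3774 > 0 → [2.25, 2.3125]
midpoint 2.28125: f = -0.1498 < 0 → [2.28125, 2.3125]
midpoint 2.296875: f = 0.1112 > 0 → [2.28125, 2.296875]

2.296875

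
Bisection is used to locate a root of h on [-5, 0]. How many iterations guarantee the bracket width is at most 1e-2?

Width after n steps is 5/2^n. Need 2^n ≥ 5/1e-2 = 500.
2^8 = 256 < 500 ≤ 2^9 = 512, so n = 9.

9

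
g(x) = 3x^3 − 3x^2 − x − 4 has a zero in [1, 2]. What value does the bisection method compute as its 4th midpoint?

g(1.5) = -2.125 < 0, so the root lies in [1.5, 2]
g(1.75) = 1.140625 > 0, so the root lies in [1.5, 1.75]
g(1.625) = -0.673828 < 0, so the root lies in [1.625, 1.75]
g(1.6875) = 0.1858 > 0, so the root lies in [1.625, 1.6875]

1.6875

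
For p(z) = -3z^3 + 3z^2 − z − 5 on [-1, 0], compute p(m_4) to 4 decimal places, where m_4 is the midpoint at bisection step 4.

m = -0.5, p(m) = -3.375 (−); new bracket [-1, -0.5]
m = -0.75, p(m) = -1.296875 (−); new bracket [-1, -0.75]
m = -0.875, p(m) = 0.181641 (+); new bracket [-0.875, -0.75]
m = -0.8125, p(m) = -0.5979 (−); new bracket [-0.875, -0.8125]

-0.5979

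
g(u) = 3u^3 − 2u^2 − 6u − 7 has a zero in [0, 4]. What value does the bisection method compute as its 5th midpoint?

2.125

u = 2 gives g = -3, negative; keep [2, 4]
u = 3 gives g = 38, positive; keep [2, 3]
u = 2.5 gives g = 12.375, positive; keep [2, 2.5]
u = 2.25 gives g = 3.5469, positive; keep [2, 2.25]
u = 2.125 gives g = 0.0059, positive; keep [2, 2.125]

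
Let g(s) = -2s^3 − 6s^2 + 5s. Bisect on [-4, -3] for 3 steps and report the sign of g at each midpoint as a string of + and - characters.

-+-

s = -3.5 gives g = -5.25, negative; keep [-4, -3.5]
s = -3.75 gives g = 2.34375, positive; keep [-3.75, -3.5]
s = -3.625 gives g = -1.699219, negative; keep [-3.75, -3.625]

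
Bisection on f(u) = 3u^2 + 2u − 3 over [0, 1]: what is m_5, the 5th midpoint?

m = 0.5, f(m) = -1.25 (−); new bracket [0.5, 1]
m = 0.75, f(m) = 0.1875 (+); new bracket [0.5, 0.75]
m = 0.625, f(m) = -0.578125 (−); new bracket [0.625, 0.75]
m = 0.6875, f(m) = -0.207 (−); new bracket [0.6875, 0.75]
m = 0.71875, f(m) = -0.0127 (−); new bracket [0.71875, 0.75]

0.71875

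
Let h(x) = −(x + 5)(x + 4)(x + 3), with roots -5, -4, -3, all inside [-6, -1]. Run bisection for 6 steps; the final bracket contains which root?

-3

m = -3.5, h(m) = 0.375 (+); new bracket [-3.5, -1]
m = -2.25, h(m) = -3.609375 (−); new bracket [-3.5, -2.25]
m = -2.875, h(m) = -0.298828 (−); new bracket [-3.5, -2.875]
m = -3.1875, h(m) = 0.2761 (+); new bracket [-3.1875, -2.875]
m = -3.03125, h(m) = 0.0596 (+); new bracket [-3.03125, -2.875]
m = -2.953125, h(m) = -0.1004 (−); new bracket [-3.03125, -2.953125]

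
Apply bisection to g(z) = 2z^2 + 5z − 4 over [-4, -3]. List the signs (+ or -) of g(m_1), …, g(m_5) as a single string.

++-++

m = -3.5, g(m) = 3 (+); new bracket [-3.5, -3]
m = -3.25, g(m) = 0.875 (+); new bracket [-3.25, -3]
m = -3.125, g(m) = -0.09375 (−); new bracket [-3.25, -3.125]
m = -3.1875, g(m) = 0.3828 (+); new bracket [-3.1875, -3.125]
m = -3.15625, g(m) = 0.1426 (+); new bracket [-3.15625, -3.125]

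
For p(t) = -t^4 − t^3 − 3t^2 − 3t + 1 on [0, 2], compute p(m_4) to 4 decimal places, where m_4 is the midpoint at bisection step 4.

t = 1 gives p = -7, negative; keep [0, 1]
t = 0.5 gives p = -1.4375, negative; keep [0, 0.5]
t = 0.25 gives p = 0.042969, positive; keep [0.25, 0.5]
t = 0.375 gives p = -0.6194, negative; keep [0.25, 0.375]

-0.6194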